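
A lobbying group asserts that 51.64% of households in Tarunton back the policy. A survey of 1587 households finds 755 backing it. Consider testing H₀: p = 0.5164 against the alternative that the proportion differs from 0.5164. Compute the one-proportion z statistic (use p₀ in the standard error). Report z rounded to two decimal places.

z = -3.24

p̂ = 755/1587 ≈ 0.47574.
Under H₀, SE = √(0.5164·0.4836/1587) = √(0.00015736) = 0.01254.
z = (0.47574 − 0.5164)/0.01254 = -0.04066/0.01254 = -3.24.
p-value = 2·P(Z > 3.241) ≈ 0.0012.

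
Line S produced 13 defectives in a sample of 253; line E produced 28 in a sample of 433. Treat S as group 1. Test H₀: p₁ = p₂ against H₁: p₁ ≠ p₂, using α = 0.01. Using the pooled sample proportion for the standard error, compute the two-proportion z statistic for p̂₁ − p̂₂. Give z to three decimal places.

p̂₁ = 13/253 ≈ 0.05138, p̂₂ = 28/433 ≈ 0.06467.
Pooled p̂ = (13+28)/(253+433) = 41/686 = 0.05977.
SE = √(p̂(1−p̂)(1/n₁+1/n₂)) = √(0.05977·0.94023·0.00626204) = √(0.000351893) = 0.01876.
z = (0.05138 − 0.06467)/0.01876 = -0.01329/0.01876 = -0.708.
p-value = 2·P(Z > 0.708) ≈ 0.4789; since p > α = 0.01, fail to reject H₀.

z = -0.708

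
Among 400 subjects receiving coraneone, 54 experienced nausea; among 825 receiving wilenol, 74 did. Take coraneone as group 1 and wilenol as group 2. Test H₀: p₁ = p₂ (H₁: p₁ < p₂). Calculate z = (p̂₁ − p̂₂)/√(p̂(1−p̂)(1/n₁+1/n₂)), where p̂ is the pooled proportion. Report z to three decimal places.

p̂₁ = 54/400 = 0.135000, p̂₂ = 74/825 = 0.089697.
Pooled p̂ = (54+74)/(400+825) = 128/1225 = 0.104490.
SE = √(p̂(1−p̂)(1/n₁+1/n₂)) = √(0.104490·0.895510·0.00371212) = √(0.000347349) = 0.018637.
z = (0.135000 − 0.089697)/0.018637 = 0.045303/0.018637 = 2.431.

z = 2.431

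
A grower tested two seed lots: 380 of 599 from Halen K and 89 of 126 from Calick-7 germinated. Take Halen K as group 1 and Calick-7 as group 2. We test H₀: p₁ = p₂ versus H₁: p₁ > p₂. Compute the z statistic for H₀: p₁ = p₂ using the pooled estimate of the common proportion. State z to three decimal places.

z = -1.536

p̂₁ = 380/599 = 0.63439, p̂₂ = 89/126 = 0.70635.
Pooled p̂ = (380+89)/(599+126) = 469/725 = 0.64690.
SE = √(p̂(1−p̂)(1/n₁+1/n₂)) = √(0.64690·0.35310·0.00960596) = √(0.00219421) = 0.04684.
z = (0.63439 − 0.70635)/0.04684 = -0.07196/0.04684 = -1.536.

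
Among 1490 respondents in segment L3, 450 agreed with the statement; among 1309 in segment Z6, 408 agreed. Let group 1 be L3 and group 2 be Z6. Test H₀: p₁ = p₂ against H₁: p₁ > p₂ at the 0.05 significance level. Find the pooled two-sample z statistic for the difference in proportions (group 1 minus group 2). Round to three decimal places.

z = -0.554

p̂₁ = 450/1490 ≈ 0.30201, p̂₂ = 408/1309 ≈ 0.31169.
Pooled p̂ = (450+408)/(1490+1309) = 858/2799 = 0.30654.
SE = √(p̂(1−p̂)(1/n₁+1/n₂)) = √(0.30654·0.69346·0.00143508) = √(0.000305059) = 0.01747.
z = (0.30201 − 0.31169)/0.01747 = -0.00968/0.01747 = -0.554.
p-value = P(Z > -0.554) ≈ 0.7102, so at α = 0.05 we fail to reject H₀.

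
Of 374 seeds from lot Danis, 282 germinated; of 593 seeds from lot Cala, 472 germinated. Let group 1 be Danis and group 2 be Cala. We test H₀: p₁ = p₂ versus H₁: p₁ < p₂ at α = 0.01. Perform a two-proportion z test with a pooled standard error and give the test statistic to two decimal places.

z = -1.53

p̂₁ = 282/374 ≈ 0.7540, p̂₂ = 472/593 ≈ 0.7960.
Pooled p̂ = (282+472)/(374+593) = 754/967 = 0.7797.
SE = √(0.17175 × 0.00436014) = 0.0274.
z = (0.7540 − 0.7960)/0.0274 = -0.0420/0.0274 = -1.53.
p-value = P(Z < -1.533) ≈ 0.0627. With α = 0.01, fail to reject H₀.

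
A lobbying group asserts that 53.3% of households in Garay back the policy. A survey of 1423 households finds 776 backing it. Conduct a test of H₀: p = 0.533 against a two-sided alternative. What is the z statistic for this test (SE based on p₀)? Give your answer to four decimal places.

p̂ = 776/1423 = 0.545327.
Under H₀, SE = √(0.533·0.467/1423) = √(0.00017492) = 0.013226.
z = (0.545327 − 0.533)/0.013226 = 0.012327/0.013226 = 0.9320.
Two-sided p-value ≈ 2·Φ(−0.932) = 0.3513.

z = 0.9320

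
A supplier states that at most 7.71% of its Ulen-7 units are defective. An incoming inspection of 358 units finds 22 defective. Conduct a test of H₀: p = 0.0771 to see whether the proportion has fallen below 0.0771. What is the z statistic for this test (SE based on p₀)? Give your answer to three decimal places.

p̂ = 22/358 ≈ 0.06145.
Under H₀, SE = √(0.0771·0.9229/358) = √(0.000198759) = 0.01410.
z = (0.06145 − 0.0771)/0.01410 = -0.01565/0.01410 = -1.110.
p-value = P(Z < -1.110) ≈ 0.1335.

z = -1.110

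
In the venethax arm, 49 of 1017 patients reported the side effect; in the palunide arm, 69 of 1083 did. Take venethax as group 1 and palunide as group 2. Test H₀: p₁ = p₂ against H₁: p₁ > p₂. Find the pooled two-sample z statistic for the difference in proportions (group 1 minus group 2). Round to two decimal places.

z = -1.54

p̂₁ = 49/1017 = 0.04818, p̂₂ = 69/1083 = 0.06371.
Pooled p̂ = (49+69)/(1017+1083) = 118/2100 = 0.05619.
SE = √(0.0530331 × 0.00190665) = 0.01006.
z = (0.04818 − 0.06371)/0.01006 = -0.01553/0.01006 = -1.54.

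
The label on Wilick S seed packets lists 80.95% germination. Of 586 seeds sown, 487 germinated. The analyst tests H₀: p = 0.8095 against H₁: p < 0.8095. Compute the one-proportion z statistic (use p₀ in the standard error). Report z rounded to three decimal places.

z = 1.329

p̂ = 487/586 ≈ 0.83106.
Under H₀, SE = √(0.8095·0.1905/586) = √(0.000263157) = 0.01622.
z = (0.83106 − 0.8095)/0.01622 = 0.02156/0.01622 = 1.329.
p-value = P(Z < 1.329) ≈ 0.9081.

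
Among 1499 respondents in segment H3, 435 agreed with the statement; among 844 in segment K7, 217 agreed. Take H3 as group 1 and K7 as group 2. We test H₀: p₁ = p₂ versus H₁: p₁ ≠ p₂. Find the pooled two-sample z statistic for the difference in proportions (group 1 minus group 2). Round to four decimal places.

z = 1.7155

p̂₁ = 435/1499 = 0.2901935, p̂₂ = 217/844 = 0.2571090.
Pooled p̂ = (435+217)/(1499+844) = 652/2343 = 0.2782757.
SE = √(p̂(1−p̂)(1/n₁+1/n₂)) = √(0.2782757·0.7217243·0.00185195) = √(0.000371942) = 0.0192858.
z = (0.2901935 − 0.2571090)/0.0192858 = 0.0330845/0.0192858 = 1.7155.
p-value = 2·P(Z > 1.715) ≈ 0.0863.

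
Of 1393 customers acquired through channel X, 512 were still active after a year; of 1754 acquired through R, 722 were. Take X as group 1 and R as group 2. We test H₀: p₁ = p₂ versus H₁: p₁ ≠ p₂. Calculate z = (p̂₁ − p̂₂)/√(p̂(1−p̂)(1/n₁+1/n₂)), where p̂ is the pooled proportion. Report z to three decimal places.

p̂₁ = 512/1393 = 0.36755, p̂₂ = 722/1754 = 0.41163.
Pooled p̂ = (512+722)/(1393+1754) = 1234/3147 = 0.39212.
SE = √(0.238362 × 0.001288) = 0.01752.
z = (0.36755 − 0.41163)/0.01752 = -0.04408/0.01752 = -2.516.
p-value = 2·P(Z > 2.516) ≈ 0.0119.

z = -2.516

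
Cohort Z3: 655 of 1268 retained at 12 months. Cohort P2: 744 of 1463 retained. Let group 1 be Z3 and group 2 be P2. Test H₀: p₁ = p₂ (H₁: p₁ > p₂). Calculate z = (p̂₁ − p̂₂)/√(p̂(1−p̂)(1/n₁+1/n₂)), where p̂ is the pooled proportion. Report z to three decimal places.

p̂₁ = 655/1268 ≈ 0.51656, p̂₂ = 744/1463 ≈ 0.50854.
Pooled p̂ = (655+744)/(1268+1463) = 1399/2731 = 0.51227.
SE = √(p̂(1−p̂)(1/n₁+1/n₂)) = √(0.51227·0.48773·0.00147217) = √(0.000367821) = 0.01918.
z = (0.51656 − 0.50854)/0.01918 = 0.00802/0.01918 = 0.418.
p-value = P(Z > 0.418) ≈ 0.3380.

z = 0.418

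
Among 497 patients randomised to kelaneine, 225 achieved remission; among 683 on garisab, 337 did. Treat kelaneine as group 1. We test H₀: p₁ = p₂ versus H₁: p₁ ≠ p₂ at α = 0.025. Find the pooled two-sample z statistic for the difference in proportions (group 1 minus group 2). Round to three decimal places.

p̂₁ = 225/497 = 0.45272, p̂₂ = 337/683 = 0.49341.
Pooled p̂ = (225+337)/(497+683) = 562/1180 = 0.47627.
SE = √(0.249437 × 0.0034762) = 0.02945.
z = (0.45272 − 0.49341)/0.02945 = -0.04069/0.02945 = -1.382.
Two-sided p-value ≈ 2·Φ(−1.382) = 0.1670, so at α = 0.025 we fail to reject H₀.

z = -1.382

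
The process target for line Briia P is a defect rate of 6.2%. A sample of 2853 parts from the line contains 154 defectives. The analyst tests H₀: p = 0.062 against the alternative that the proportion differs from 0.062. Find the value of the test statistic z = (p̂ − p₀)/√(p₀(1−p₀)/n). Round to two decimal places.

p̂ = 154/2853 ≈ 0.0540.
Under H₀, SE = √(0.062·0.938/2853) = √(2.03842e-05) = 0.0045.
z = (0.0540 − 0.062)/0.0045 = -0.0080/0.0045 = -1.78.

z = -1.78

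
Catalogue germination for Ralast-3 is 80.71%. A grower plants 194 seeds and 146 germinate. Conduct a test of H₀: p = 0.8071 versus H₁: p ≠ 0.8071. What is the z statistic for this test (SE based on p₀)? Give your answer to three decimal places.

z = -1.925

p̂ = 146/194 = 0.752577.
Standard error under H₀: √(0.8071×0.1929/194) = 0.028329.
z = (0.752577 − 0.8071)/0.028329 = -0.054523/0.028329 = -1.925.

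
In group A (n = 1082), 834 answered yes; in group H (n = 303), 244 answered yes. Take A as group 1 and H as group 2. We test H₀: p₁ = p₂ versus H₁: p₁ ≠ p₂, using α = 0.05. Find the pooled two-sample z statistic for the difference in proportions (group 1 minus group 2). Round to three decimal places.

z = -1.277

p̂₁ = 834/1082 = 0.77079, p̂₂ = 244/303 = 0.80528.
Pooled p̂ = (834+244)/(1082+303) = 1078/1385 = 0.77834.
SE = √(0.172527 × 0.00422454) = 0.02700.
z = (0.77079 − 0.80528)/0.02700 = -0.03449/0.02700 = -1.277.
Two-sided p-value ≈ 2·Φ(−1.277) = 0.2015, so at α = 0.05 we fail to reject H₀.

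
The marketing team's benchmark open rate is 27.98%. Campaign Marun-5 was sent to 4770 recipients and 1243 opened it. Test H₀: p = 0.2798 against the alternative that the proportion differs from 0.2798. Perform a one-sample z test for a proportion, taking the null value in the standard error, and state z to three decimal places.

p̂ = 1243/4770 = 0.260587.
Under H₀, SE = √(0.2798·0.7202/4770) = √(4.22457e-05) = 0.006500.
z = (0.260587 − 0.2798)/0.006500 = -0.019213/0.006500 = -2.956.
Two-sided p-value ≈ 2·Φ(−2.956) = 0.0031.

z = -2.956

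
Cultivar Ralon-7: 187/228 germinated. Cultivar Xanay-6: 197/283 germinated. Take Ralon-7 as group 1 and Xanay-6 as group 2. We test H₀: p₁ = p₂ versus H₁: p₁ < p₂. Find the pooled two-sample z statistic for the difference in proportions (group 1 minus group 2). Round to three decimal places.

p̂₁ = 187/228 ≈ 0.82018, p̂₂ = 197/283 ≈ 0.69611.
Pooled p̂ = (187+197)/(228+283) = 384/511 = 0.75147.
SE = √(0.186764 × 0.00791953) = 0.03846.
z = (0.82018 − 0.69611)/0.03846 = 0.12407/0.03846 = 3.226.
p-value = P(Z < 3.226) ≈ 0.9994.

z = 3.226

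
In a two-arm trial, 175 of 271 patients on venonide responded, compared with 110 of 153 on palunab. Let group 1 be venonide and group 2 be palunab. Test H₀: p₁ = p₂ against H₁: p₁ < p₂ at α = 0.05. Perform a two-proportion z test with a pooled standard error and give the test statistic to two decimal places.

z = -1.54

p̂₁ = 175/271 ≈ 0.6458, p̂₂ = 110/153 ≈ 0.7190.
Pooled p̂ = (175+110)/(271+153) = 285/424 = 0.6722.
SE = √(p̂(1−p̂)(1/n₁+1/n₂)) = √(0.6722·0.3278·0.010226) = √(0.00225337) = 0.0475.
z = (0.6458 − 0.7190)/0.0475 = -0.0732/0.0475 = -1.54.
p-value = P(Z < -1.542) ≈ 0.0615; since p > α = 0.05, fail to reject H₀.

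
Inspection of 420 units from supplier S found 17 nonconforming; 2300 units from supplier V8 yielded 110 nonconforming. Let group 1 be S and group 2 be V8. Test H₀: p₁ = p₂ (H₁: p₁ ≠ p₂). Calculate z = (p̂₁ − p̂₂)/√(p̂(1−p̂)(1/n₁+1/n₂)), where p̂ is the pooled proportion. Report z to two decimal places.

z = -0.66

p̂₁ = 17/420 = 0.04048, p̂₂ = 110/2300 = 0.04783.
Pooled p̂ = (17+110)/(420+2300) = 127/2720 = 0.04669.
SE = √(p̂(1−p̂)(1/n₁+1/n₂)) = √(0.04669·0.95331·0.00281573) = √(0.000125331) = 0.01120.
z = (0.04048 − 0.04783)/0.01120 = -0.00735/0.01120 = -0.66.
Two-sided p-value ≈ 2·Φ(−0.657) = 0.5115.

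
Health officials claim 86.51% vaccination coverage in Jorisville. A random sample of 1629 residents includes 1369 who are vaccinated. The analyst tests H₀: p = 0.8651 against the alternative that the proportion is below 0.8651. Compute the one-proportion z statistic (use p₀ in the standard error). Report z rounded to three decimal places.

p̂ = 1369/1629 = 0.840393.
Standard error under H₀: √(0.8651×0.1349/1629) = 0.008464.
z = (0.840393 − 0.8651)/0.008464 = -0.024707/0.008464 = -2.919.

z = -2.919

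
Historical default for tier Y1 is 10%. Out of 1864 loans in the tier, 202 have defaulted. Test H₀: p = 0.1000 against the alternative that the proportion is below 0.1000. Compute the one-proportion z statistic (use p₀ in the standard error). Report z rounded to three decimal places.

z = 1.204

p̂ = 202/1864 ≈ 0.10837.
Under H₀, SE = √(0.1·0.9/1864) = √(4.82833e-05) = 0.00695.
z = (0.10837 − 0.1)/0.00695 = 0.00837/0.00695 = 1.204.
p-value = P(Z < 1.204) ≈ 0.8858.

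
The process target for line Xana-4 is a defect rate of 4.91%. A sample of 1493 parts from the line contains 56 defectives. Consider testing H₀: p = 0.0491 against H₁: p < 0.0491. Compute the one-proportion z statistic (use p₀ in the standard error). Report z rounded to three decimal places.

z = -2.073

p̂ = 56/1493 ≈ 0.03751.
SE = √(p₀(1−p₀)/n) = √(0.046689/1493) = 0.00559.
z = (0.03751 − 0.0491)/0.00559 = -0.01159/0.00559 = -2.073.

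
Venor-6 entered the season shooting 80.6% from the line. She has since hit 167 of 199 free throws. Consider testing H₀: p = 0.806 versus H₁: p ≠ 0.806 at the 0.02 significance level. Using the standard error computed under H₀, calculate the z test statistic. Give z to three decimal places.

z = 1.184

p̂ = 167/199 = 0.83920.
Under H₀, SE = √(0.806·0.194/199) = √(0.000785749) = 0.02803.
z = (0.83920 − 0.806)/0.02803 = 0.03320/0.02803 = 1.184.
p-value = 2·P(Z > 1.184) ≈ 0.2363. With α = 0.02, fail to reject H₀.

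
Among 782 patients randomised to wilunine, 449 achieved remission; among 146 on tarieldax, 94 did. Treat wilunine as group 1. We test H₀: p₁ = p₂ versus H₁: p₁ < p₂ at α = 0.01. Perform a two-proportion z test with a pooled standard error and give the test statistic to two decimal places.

p̂₁ = 449/782 = 0.5742, p̂₂ = 94/146 = 0.6438.
Pooled p̂ = (449+94)/(782+146) = 543/928 = 0.5851.
SE = √(0.242753 × 0.00812809) = 0.0444.
z = (0.5742 − 0.6438)/0.0444 = -0.0696/0.0444 = -1.57.
p-value = P(Z < -1.568) ≈ 0.0584, so at α = 0.01 we fail to reject H₀.

z = -1.57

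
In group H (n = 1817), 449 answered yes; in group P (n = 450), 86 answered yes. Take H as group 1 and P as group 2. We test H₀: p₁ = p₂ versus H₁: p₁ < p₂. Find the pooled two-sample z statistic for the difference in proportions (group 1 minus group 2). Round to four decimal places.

p̂₁ = 449/1817 = 0.2471106, p̂₂ = 86/450 = 0.1911111.
Pooled p̂ = (449+86)/(1817+450) = 535/2267 = 0.2359947.
SE = √(0.180301 × 0.00277258) = 0.0223584.
z = (0.2471106 − 0.1911111)/0.0223584 = 0.0559995/0.0223584 = 2.5046.

z = 2.5046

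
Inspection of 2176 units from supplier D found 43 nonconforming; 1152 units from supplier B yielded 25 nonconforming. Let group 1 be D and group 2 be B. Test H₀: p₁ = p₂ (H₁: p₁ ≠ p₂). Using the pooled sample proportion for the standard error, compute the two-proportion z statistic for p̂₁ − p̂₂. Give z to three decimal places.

p̂₁ = 43/2176 = 0.019761, p̂₂ = 25/1152 = 0.021701.
Pooled p̂ = (43+25)/(2176+1152) = 68/3328 = 0.020433.
SE = √(0.0200152 × 0.00132761) = 0.005155.
z = (0.019761 − 0.021701)/0.005155 = -0.001940/0.005155 = -0.376.

z = -0.376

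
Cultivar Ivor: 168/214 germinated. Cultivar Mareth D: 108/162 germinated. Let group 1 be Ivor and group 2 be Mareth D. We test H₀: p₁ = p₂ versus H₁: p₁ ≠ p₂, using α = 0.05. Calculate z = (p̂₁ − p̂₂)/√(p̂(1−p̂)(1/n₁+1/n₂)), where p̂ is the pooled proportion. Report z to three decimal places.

p̂₁ = 168/214 = 0.78505, p̂₂ = 108/162 = 0.66667.
Pooled p̂ = (168+108)/(214+162) = 276/376 = 0.73404.
SE = √(p̂(1−p̂)(1/n₁+1/n₂)) = √(0.73404·0.26596·0.0108457) = √(0.00211735) = 0.04601.
z = (0.78505 − 0.66667)/0.04601 = 0.11838/0.04601 = 2.573.
p-value = 2·P(Z > 2.573) ≈ 0.0101. With α = 0.05, reject H₀.

z = 2.573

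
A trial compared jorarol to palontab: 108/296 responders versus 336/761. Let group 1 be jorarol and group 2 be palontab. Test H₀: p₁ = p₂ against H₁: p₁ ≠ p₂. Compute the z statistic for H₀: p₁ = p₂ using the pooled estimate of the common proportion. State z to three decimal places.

p̂₁ = 108/296 ≈ 0.36486, p̂₂ = 336/761 ≈ 0.44152.
Pooled p̂ = (108+336)/(296+761) = 444/1057 = 0.42006.
SE = √(0.243609 × 0.00469244) = 0.03381.
z = (0.36486 − 0.44152)/0.03381 = -0.07666/0.03381 = -2.267.
Two-sided p-value ≈ 2·Φ(−2.267) = 0.0234.

z = -2.267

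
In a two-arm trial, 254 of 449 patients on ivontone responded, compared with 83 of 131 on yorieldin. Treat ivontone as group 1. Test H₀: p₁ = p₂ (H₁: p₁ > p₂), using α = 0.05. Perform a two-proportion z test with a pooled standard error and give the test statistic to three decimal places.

z = -1.386

p̂₁ = 254/449 = 0.56570, p̂₂ = 83/131 = 0.63359.
Pooled p̂ = (254+83)/(449+131) = 337/580 = 0.58103.
SE = √(p̂(1−p̂)(1/n₁+1/n₂)) = √(0.58103·0.41897·0.00986076) = √(0.00240044) = 0.04899.
z = (0.56570 − 0.63359)/0.04899 = -0.06789/0.04899 = -1.386.
p-value = P(Z > -1.386) ≈ 0.9171; since p > α = 0.05, fail to reject H₀.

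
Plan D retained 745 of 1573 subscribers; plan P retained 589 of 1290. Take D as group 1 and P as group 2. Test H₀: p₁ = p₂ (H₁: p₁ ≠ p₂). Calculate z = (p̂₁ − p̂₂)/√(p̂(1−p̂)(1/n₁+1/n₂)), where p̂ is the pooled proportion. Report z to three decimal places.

z = 0.909

p̂₁ = 745/1573 = 0.47362, p̂₂ = 589/1290 = 0.45659.
Pooled p̂ = (745+589)/(1573+1290) = 1334/2863 = 0.46594.
SE = √(p̂(1−p̂)(1/n₁+1/n₂)) = √(0.46594·0.53406·0.00141092) = √(0.000351094) = 0.01874.
z = (0.47362 − 0.45659)/0.01874 = 0.01703/0.01874 = 0.909.
Two-sided p-value ≈ 2·Φ(−0.909) = 0.3635.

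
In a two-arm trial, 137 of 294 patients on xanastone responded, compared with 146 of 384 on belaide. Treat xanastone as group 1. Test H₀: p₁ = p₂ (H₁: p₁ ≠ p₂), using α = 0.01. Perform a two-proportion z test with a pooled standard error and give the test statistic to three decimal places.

p̂₁ = 137/294 ≈ 0.465986, p̂₂ = 146/384 ≈ 0.380208.
Pooled p̂ = (137+146)/(294+384) = 283/678 = 0.417404.
SE = √(0.243178 × 0.00600553) = 0.038215.
z = (0.465986 − 0.380208)/0.038215 = 0.085778/0.038215 = 2.245.
Two-sided p-value ≈ 2·Φ(−2.245) = 0.0248, so at α = 0.01 we fail to reject H₀.

z = 2.245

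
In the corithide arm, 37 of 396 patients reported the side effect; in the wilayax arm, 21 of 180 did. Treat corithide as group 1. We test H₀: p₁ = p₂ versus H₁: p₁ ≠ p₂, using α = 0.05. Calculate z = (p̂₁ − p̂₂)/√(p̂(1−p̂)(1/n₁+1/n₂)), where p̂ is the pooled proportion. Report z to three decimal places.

p̂₁ = 37/396 ≈ 0.09343, p̂₂ = 21/180 ≈ 0.11667.
Pooled p̂ = (37+21)/(396+180) = 58/576 = 0.10069.
SE = √(p̂(1−p̂)(1/n₁+1/n₂)) = √(0.10069·0.89931·0.00808081) = √(0.000731758) = 0.02705.
z = (0.09343 − 0.11667)/0.02705 = -0.02324/0.02705 = -0.859.
Two-sided p-value ≈ 2·Φ(−0.859) = 0.3904. With α = 0.05, fail to reject H₀.

z = -0.859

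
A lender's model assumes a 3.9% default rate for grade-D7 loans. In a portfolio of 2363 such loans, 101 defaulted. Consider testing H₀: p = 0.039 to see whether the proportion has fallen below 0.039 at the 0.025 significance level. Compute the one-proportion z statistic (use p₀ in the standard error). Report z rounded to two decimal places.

p̂ = 101/2363 = 0.04274.
SE = √(p₀(1−p₀)/n) = √(0.037479/2363) = 0.00398.
z = (0.04274 − 0.039)/0.00398 = 0.00374/0.00398 = 0.94.
p-value = P(Z < 0.940) ≈ 0.8263, so at α = 0.025 we fail to reject H₀.

z = 0.94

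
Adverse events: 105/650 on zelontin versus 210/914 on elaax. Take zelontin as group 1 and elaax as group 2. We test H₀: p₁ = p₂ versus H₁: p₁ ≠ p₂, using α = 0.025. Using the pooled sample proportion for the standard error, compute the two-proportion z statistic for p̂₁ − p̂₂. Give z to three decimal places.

p̂₁ = 105/650 = 0.16154, p̂₂ = 210/914 = 0.22976.
Pooled p̂ = (105+210)/(650+914) = 315/1564 = 0.20141.
SE = √(0.160842 × 0.00263255) = 0.02058.
z = (0.16154 − 0.22976)/0.02058 = -0.06822/0.02058 = -3.315.
p-value = 2·P(Z > 3.315) ≈ 0.0009. With α = 0.025, reject H₀.

z = -3.315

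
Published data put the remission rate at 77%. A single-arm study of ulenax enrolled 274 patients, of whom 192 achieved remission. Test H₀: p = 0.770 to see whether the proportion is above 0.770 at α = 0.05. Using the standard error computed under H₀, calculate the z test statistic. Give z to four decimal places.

p̂ = 192/274 ≈ 0.700730.
SE = √(p₀(1−p₀)/n) = √(0.1771/274) = 0.025423.
z = (0.700730 − 0.77)/0.025423 = -0.069270/0.025423 = -2.7247.
p-value = P(Z > -2.725) ≈ 0.9968. With α = 0.05, fail to reject H₀.

z = -2.7247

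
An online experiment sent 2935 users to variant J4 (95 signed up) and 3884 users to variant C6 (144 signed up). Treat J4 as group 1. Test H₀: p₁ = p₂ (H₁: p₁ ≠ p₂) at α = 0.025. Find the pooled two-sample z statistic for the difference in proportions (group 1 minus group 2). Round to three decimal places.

p̂₁ = 95/2935 ≈ 0.03237, p̂₂ = 144/3884 ≈ 0.03708.
Pooled p̂ = (95+144)/(2935+3884) = 239/6819 = 0.03505.
SE = √(0.0338207 × 0.000598182) = 0.00450.
z = (0.03237 − 0.03708)/0.00450 = -0.00471/0.00450 = -1.047.
Two-sided p-value ≈ 2·Φ(−1.047) = 0.2953, so at α = 0.025 we fail to reject H₀.

z = -1.047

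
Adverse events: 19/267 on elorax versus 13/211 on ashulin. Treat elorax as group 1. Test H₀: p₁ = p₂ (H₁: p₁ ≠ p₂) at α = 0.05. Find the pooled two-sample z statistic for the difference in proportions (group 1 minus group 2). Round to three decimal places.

z = 0.415

p̂₁ = 19/267 ≈ 0.07116, p̂₂ = 13/211 ≈ 0.06161.
Pooled p̂ = (19+13)/(267+211) = 32/478 = 0.06695.
SE = √(0.0624639 × 0.00848465) = 0.02302.
z = (0.07116 − 0.06161)/0.02302 = 0.00955/0.02302 = 0.415.
p-value = 2·P(Z > 0.415) ≈ 0.6783; since p > α = 0.05, fail to reject H₀.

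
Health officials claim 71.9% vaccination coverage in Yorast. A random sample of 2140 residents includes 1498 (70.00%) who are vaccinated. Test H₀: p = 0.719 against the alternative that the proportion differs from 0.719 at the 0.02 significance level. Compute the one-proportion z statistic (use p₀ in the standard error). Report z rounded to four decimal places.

z = -1.9554

p̂ = 1498/2140 = 0.7000000.
SE = √(p₀(1−p₀)/n) = √(0.20204/2140) = 0.0097165.
z = (0.7000000 − 0.719)/0.0097165 = -0.0190000/0.0097165 = -1.9554.
p-value = 2·P(Z > 1.955) ≈ 0.0505, so at α = 0.02 we fail to reject H₀.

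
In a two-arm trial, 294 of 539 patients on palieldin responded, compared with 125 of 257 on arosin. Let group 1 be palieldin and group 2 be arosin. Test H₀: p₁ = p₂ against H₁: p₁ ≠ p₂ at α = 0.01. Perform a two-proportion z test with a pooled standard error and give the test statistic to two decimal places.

z = 1.56

p̂₁ = 294/539 = 0.5455, p̂₂ = 125/257 = 0.4864.
Pooled p̂ = (294+125)/(539+257) = 419/796 = 0.5264.
SE = √(p̂(1−p̂)(1/n₁+1/n₂)) = √(0.5264·0.4736·0.00574634) = √(0.00143259) = 0.0378.
z = (0.5455 − 0.4864)/0.0378 = 0.0591/0.0378 = 1.56.
Two-sided p-value ≈ 2·Φ(−1.561) = 0.1186; since p > α = 0.01, fail to reject H₀.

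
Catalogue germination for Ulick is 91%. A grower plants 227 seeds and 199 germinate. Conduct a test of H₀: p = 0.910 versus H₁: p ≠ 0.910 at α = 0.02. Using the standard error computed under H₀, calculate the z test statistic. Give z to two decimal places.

p̂ = 199/227 = 0.87665.
SE = √(p₀(1−p₀)/n) = √(0.0819/227) = 0.01899.
z = (0.87665 − 0.91)/0.01899 = -0.03335/0.01899 = -1.76.
Two-sided p-value ≈ 2·Φ(−1.756) = 0.0791; since p > α = 0.02, fail to reject H₀.

z = -1.76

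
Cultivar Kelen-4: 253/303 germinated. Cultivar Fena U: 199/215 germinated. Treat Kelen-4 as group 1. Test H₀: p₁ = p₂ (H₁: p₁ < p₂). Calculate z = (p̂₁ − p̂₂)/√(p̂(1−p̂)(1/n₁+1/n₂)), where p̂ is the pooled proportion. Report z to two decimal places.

z = -3.05

p̂₁ = 253/303 = 0.8350, p̂₂ = 199/215 = 0.9256.
Pooled p̂ = (253+199)/(303+215) = 452/518 = 0.8726.
SE = √(p̂(1−p̂)(1/n₁+1/n₂)) = √(0.8726·0.1274·0.00795149) = √(0.000884039) = 0.0297.
z = (0.8350 − 0.9256)/0.0297 = -0.0906/0.0297 = -3.05.
p-value = P(Z < -3.047) ≈ 0.0012.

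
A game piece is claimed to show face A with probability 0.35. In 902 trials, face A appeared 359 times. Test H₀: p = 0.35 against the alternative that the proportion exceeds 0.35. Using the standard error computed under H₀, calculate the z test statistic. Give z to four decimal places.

p̂ = 359/902 ≈ 0.398004.
Under H₀, SE = √(0.35·0.65/902) = √(0.000252217) = 0.015881.
z = (0.398004 − 0.35)/0.015881 = 0.048004/0.015881 = 3.0227.

z = 3.0227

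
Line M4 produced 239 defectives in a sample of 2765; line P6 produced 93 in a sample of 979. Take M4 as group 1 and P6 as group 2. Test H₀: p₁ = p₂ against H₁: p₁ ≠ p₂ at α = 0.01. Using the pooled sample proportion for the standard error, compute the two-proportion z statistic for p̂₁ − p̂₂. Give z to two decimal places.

z = -0.81

p̂₁ = 239/2765 ≈ 0.0864, p̂₂ = 93/979 ≈ 0.0950.
Pooled p̂ = (239+93)/(2765+979) = 332/3744 = 0.0887.
SE = √(p̂(1−p̂)(1/n₁+1/n₂)) = √(0.0887·0.9113·0.00138311) = √(0.000111772) = 0.0106.
z = (0.0864 − 0.0950)/0.0106 = -0.0086/0.0106 = -0.81.
Two-sided p-value ≈ 2·Φ(−0.809) = 0.4183. With α = 0.01, fail to reject H₀.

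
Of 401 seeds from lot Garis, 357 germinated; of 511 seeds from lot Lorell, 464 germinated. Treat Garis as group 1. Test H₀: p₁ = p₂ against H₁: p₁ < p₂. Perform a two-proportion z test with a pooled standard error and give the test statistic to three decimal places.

z = -0.888

p̂₁ = 357/401 = 0.89027, p̂₂ = 464/511 = 0.90802.
Pooled p̂ = (357+464)/(401+511) = 821/912 = 0.90022.
SE = √(p̂(1−p̂)(1/n₁+1/n₂)) = √(0.90022·0.09978·0.00445071) = √(0.000399783) = 0.01999.
z = (0.89027 − 0.90802)/0.01999 = -0.01775/0.01999 = -0.888.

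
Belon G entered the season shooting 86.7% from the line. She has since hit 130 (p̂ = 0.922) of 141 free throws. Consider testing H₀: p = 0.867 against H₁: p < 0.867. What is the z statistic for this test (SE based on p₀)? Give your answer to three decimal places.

p̂ = 130/141 = 0.92199.
SE = √(p₀(1−p₀)/n) = √(0.11531/141) = 0.02860.
z = (0.92199 − 0.867)/0.02860 = 0.05499/0.02860 = 1.923.
p-value = P(Z < 1.923) ≈ 0.9727.

z = 1.923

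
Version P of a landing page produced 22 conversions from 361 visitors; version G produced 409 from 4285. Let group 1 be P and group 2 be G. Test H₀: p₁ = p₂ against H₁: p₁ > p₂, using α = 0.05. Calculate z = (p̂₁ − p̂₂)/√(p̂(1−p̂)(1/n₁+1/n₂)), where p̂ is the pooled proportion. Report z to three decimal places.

p̂₁ = 22/361 = 0.06094, p̂₂ = 409/4285 = 0.09545.
Pooled p̂ = (22+409)/(361+4285) = 431/4646 = 0.09277.
SE = √(0.0841621 × 0.00300346) = 0.01590.
z = (0.06094 − 0.09545)/0.01590 = -0.03451/0.01590 = -2.170.
p-value = P(Z > -2.170) ≈ 0.9850. With α = 0.05, fail to reject H₀.

z = -2.170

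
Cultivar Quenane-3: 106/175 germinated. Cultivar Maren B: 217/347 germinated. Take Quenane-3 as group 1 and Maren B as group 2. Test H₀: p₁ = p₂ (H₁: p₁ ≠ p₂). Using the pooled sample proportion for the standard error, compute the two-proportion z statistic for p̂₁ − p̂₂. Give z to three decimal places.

z = -0.436

p̂₁ = 106/175 = 0.60571, p̂₂ = 217/347 = 0.62536.
Pooled p̂ = (106+217)/(175+347) = 323/522 = 0.61877.
SE = √(0.235893 × 0.00859613) = 0.04503.
z = (0.60571 − 0.62536)/0.04503 = -0.01965/0.04503 = -0.436.
p-value = 2·P(Z > 0.436) ≈ 0.6626.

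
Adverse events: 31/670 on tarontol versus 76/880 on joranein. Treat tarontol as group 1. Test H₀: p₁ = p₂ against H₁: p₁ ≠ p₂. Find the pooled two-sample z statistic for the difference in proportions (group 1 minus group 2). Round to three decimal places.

p̂₁ = 31/670 ≈ 0.046269, p̂₂ = 76/880 ≈ 0.086364.
Pooled p̂ = (31+76)/(670+880) = 107/1550 = 0.069032.
SE = √(0.0642668 × 0.0026289) = 0.012998.
z = (0.046269 − 0.086364)/0.012998 = -0.040095/0.012998 = -3.085.

z = -3.085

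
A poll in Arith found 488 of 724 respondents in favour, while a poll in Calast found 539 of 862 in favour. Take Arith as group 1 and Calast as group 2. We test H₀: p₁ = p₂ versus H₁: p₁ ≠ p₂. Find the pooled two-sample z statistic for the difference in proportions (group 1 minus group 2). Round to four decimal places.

z = 2.0239

p̂₁ = 488/724 ≈ 0.6740331, p̂₂ = 539/862 ≈ 0.6252900.
Pooled p̂ = (488+539)/(724+862) = 1027/1586 = 0.6475410.
SE = √(p̂(1−p̂)(1/n₁+1/n₂)) = √(0.6475410·0.3524590·0.00254131) = √(0.000580007) = 0.0240833.
z = (0.6740331 − 0.6252900)/0.0240833 = 0.0487431/0.0240833 = 2.0239.
Two-sided p-value ≈ 2·Φ(−2.024) = 0.0430.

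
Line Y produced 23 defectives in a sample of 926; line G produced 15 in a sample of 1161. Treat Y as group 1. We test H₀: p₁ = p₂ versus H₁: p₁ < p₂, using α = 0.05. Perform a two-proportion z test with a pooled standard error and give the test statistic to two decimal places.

p̂₁ = 23/926 = 0.0248, p̂₂ = 15/1161 = 0.0129.
Pooled p̂ = (23+15)/(926+1161) = 38/2087 = 0.0182.
SE = √(0.0178764 × 0.00194124) = 0.0059.
z = (0.0248 − 0.0129)/0.0059 = 0.0119/0.0059 = 2.02.
p-value = P(Z < 2.023) ≈ 0.9785. With α = 0.05, fail to reject H₀.

z = 2.02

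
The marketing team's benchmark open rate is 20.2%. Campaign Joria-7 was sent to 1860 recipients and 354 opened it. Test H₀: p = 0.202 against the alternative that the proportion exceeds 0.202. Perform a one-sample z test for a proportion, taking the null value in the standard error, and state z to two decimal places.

z = -1.25

p̂ = 354/1860 = 0.19032.
Under H₀, SE = √(0.202·0.798/1860) = √(8.66645e-05) = 0.00931.
z = (0.19032 − 0.202)/0.00931 = -0.01168/0.00931 = -1.25.
p-value = P(Z > -1.254) ≈ 0.8951.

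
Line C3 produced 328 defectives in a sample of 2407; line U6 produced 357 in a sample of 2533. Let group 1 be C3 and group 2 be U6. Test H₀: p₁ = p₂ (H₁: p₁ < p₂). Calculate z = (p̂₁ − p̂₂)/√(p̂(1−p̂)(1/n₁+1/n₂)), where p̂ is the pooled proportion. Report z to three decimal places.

p̂₁ = 328/2407 ≈ 0.13627, p̂₂ = 357/2533 ≈ 0.14094.
Pooled p̂ = (328+357)/(2407+2533) = 685/4940 = 0.13866.
SE = √(p̂(1−p̂)(1/n₁+1/n₂)) = √(0.13866·0.86134·0.000810244) = √(9.67725e-05) = 0.00984.
z = (0.13627 − 0.14094)/0.00984 = -0.00467/0.00984 = -0.475.

z = -0.475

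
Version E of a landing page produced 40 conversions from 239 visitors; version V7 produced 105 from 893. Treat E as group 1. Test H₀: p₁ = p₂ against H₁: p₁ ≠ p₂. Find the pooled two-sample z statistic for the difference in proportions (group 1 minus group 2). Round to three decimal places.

p̂₁ = 40/239 = 0.16736, p̂₂ = 105/893 = 0.11758.
Pooled p̂ = (40+105)/(239+893) = 145/1132 = 0.12809.
SE = √(0.111684 × 0.00530392) = 0.02434.
z = (0.16736 − 0.11758)/0.02434 = 0.04978/0.02434 = 2.045.

z = 2.045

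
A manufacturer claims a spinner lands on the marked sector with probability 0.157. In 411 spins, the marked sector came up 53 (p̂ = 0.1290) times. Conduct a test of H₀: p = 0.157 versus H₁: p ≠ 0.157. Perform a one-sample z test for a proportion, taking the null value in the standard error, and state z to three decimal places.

z = -1.563

p̂ = 53/411 ≈ 0.128954.
Under H₀, SE = √(0.157·0.843/411) = √(0.000322022) = 0.017945.
z = (0.128954 − 0.157)/0.017945 = -0.028046/0.017945 = -1.563.
p-value = 2·P(Z > 1.563) ≈ 0.1181.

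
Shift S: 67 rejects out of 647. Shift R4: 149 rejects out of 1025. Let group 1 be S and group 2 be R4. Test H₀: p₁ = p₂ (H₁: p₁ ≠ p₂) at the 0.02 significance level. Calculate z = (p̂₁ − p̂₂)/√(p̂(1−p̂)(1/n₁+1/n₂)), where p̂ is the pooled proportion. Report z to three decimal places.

p̂₁ = 67/647 ≈ 0.10355, p̂₂ = 149/1025 ≈ 0.14537.
Pooled p̂ = (67+149)/(647+1025) = 216/1672 = 0.12919.
SE = √(0.112497 × 0.0025212) = 0.01684.
z = (0.10355 − 0.14537)/0.01684 = -0.04182/0.01684 = -2.483.
Two-sided p-value ≈ 2·Φ(−2.483) = 0.0130. With α = 0.02, reject H₀.

z = -2.483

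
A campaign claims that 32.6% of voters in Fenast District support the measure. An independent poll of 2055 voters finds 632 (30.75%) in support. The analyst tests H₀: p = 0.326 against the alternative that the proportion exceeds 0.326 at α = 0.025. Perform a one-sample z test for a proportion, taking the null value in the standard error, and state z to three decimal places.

z = -1.785

p̂ = 632/2055 = 0.30754.
SE = √(p₀(1−p₀)/n) = √(0.21972/2055) = 0.01034.
z = (0.30754 − 0.326)/0.01034 = -0.01846/0.01034 = -1.785.
p-value = P(Z > -1.785) ≈ 0.9629. With α = 0.025, fail to reject H₀.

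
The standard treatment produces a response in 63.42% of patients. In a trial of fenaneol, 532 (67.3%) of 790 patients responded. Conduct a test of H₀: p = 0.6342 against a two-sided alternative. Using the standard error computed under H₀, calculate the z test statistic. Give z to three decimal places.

z = 2.289

p̂ = 532/790 ≈ 0.673418.
SE = √(p₀(1−p₀)/n) = √(0.23199/790) = 0.017136.
z = (0.673418 − 0.6342)/0.017136 = 0.039218/0.017136 = 2.289.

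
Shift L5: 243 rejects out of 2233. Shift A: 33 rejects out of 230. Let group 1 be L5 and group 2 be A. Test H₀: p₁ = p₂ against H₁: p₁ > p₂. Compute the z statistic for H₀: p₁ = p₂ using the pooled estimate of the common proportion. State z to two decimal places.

z = -1.59

p̂₁ = 243/2233 = 0.1088, p̂₂ = 33/230 = 0.1435.
Pooled p̂ = (243+33)/(2233+230) = 276/2463 = 0.1121.
SE = √(p̂(1−p̂)(1/n₁+1/n₂)) = √(0.1121·0.8879·0.00479565) = √(0.000477174) = 0.0218.
z = (0.1088 − 0.1435)/0.0218 = -0.0347/0.0218 = -1.59.
p-value = P(Z > -1.587) ≈ 0.9437.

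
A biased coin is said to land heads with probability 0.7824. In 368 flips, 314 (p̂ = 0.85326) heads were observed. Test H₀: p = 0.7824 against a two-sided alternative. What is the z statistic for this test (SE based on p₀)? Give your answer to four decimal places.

z = 3.2945

p̂ = 314/368 ≈ 0.853261.
Standard error under H₀: √(0.7824×0.2176/368) = 0.021509.
z = (0.853261 − 0.7824)/0.021509 = 0.070861/0.021509 = 3.2945.
Two-sided p-value ≈ 2·Φ(−3.294) = 0.0010.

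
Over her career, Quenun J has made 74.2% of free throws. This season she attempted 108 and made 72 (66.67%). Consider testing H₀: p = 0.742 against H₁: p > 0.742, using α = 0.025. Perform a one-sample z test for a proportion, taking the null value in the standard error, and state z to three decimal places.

p̂ = 72/108 ≈ 0.66667.
Standard error under H₀: √(0.742×0.258/108) = 0.04210.
z = (0.66667 − 0.742)/0.04210 = -0.07533/0.04210 = -1.789.
p-value = P(Z > -1.789) ≈ 0.9632. With α = 0.025, fail to reject H₀.

z = -1.789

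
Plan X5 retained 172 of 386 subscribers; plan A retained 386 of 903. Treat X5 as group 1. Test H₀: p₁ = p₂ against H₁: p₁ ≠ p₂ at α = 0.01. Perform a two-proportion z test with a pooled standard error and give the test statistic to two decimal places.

p̂₁ = 172/386 = 0.4456, p̂₂ = 386/903 = 0.4275.
Pooled p̂ = (172+386)/(386+903) = 558/1289 = 0.4329.
SE = √(0.245497 × 0.00369809) = 0.0301.
z = (0.4456 − 0.4275)/0.0301 = 0.0181/0.0301 = 0.60.
p-value = 2·P(Z > 0.602) ≈ 0.5473; since p > α = 0.01, fail to reject H₀.

z = 0.60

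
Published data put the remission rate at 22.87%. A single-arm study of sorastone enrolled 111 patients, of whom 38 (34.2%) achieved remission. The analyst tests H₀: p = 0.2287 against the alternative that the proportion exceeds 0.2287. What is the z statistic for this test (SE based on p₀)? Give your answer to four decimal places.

z = 2.8507

p̂ = 38/111 ≈ 0.342342.
Standard error under H₀: √(0.2287×0.7713/111) = 0.039864.
z = (0.342342 − 0.2287)/0.039864 = 0.113642/0.039864 = 2.8507.
p-value = P(Z > 2.851) ≈ 0.0022.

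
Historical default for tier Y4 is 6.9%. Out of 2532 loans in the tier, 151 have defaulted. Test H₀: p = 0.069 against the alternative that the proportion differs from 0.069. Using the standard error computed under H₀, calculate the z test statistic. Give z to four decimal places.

p̂ = 151/2532 ≈ 0.0596367.
SE = √(p₀(1−p₀)/n) = √(0.064239/2532) = 0.0050369.
z = (0.0596367 − 0.069)/0.0050369 = -0.0093633/0.0050369 = -1.8589.
Two-sided p-value ≈ 2·Φ(−1.859) = 0.0630.

z = -1.8589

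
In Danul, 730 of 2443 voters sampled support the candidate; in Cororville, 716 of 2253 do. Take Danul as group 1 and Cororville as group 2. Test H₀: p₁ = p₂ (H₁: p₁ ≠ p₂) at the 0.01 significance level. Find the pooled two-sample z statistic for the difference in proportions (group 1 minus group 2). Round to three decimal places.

z = -1.408

p̂₁ = 730/2443 ≈ 0.298813, p̂₂ = 716/2253 ≈ 0.317798.
Pooled p̂ = (730+716)/(2443+2253) = 1446/4696 = 0.307922.
SE = √(0.213106 × 0.000853185) = 0.013484.
z = (0.298813 − 0.317798)/0.013484 = -0.018985/0.013484 = -1.408.
p-value = 2·P(Z > 1.408) ≈ 0.1591. With α = 0.01, fail to reject H₀.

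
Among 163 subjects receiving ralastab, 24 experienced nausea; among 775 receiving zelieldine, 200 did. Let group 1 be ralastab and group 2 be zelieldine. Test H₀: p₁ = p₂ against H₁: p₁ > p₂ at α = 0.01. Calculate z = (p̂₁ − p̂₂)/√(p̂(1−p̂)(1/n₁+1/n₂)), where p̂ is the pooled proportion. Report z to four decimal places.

p̂₁ = 24/163 ≈ 0.147239, p̂₂ = 200/775 ≈ 0.258065.
Pooled p̂ = (24+200)/(163+775) = 224/938 = 0.238806.
SE = √(0.181778 × 0.00742529) = 0.036739.
z = (0.147239 − 0.258065)/0.036739 = -0.110826/0.036739 = -3.0166.
p-value = P(Z > -3.017) ≈ 0.9987. With α = 0.01, fail to reject H₀.

z = -3.0166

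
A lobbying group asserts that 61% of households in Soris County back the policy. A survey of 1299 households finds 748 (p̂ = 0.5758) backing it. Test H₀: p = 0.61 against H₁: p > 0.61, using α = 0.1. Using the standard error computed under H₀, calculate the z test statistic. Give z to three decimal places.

p̂ = 748/1299 = 0.57583.
SE = √(p₀(1−p₀)/n) = √(0.2379/1299) = 0.01353.
z = (0.57583 − 0.61)/0.01353 = -0.03417/0.01353 = -2.525.
p-value = P(Z > -2.525) ≈ 0.9942; since p > α = 0.1, fail to reject H₀.

z = -2.525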